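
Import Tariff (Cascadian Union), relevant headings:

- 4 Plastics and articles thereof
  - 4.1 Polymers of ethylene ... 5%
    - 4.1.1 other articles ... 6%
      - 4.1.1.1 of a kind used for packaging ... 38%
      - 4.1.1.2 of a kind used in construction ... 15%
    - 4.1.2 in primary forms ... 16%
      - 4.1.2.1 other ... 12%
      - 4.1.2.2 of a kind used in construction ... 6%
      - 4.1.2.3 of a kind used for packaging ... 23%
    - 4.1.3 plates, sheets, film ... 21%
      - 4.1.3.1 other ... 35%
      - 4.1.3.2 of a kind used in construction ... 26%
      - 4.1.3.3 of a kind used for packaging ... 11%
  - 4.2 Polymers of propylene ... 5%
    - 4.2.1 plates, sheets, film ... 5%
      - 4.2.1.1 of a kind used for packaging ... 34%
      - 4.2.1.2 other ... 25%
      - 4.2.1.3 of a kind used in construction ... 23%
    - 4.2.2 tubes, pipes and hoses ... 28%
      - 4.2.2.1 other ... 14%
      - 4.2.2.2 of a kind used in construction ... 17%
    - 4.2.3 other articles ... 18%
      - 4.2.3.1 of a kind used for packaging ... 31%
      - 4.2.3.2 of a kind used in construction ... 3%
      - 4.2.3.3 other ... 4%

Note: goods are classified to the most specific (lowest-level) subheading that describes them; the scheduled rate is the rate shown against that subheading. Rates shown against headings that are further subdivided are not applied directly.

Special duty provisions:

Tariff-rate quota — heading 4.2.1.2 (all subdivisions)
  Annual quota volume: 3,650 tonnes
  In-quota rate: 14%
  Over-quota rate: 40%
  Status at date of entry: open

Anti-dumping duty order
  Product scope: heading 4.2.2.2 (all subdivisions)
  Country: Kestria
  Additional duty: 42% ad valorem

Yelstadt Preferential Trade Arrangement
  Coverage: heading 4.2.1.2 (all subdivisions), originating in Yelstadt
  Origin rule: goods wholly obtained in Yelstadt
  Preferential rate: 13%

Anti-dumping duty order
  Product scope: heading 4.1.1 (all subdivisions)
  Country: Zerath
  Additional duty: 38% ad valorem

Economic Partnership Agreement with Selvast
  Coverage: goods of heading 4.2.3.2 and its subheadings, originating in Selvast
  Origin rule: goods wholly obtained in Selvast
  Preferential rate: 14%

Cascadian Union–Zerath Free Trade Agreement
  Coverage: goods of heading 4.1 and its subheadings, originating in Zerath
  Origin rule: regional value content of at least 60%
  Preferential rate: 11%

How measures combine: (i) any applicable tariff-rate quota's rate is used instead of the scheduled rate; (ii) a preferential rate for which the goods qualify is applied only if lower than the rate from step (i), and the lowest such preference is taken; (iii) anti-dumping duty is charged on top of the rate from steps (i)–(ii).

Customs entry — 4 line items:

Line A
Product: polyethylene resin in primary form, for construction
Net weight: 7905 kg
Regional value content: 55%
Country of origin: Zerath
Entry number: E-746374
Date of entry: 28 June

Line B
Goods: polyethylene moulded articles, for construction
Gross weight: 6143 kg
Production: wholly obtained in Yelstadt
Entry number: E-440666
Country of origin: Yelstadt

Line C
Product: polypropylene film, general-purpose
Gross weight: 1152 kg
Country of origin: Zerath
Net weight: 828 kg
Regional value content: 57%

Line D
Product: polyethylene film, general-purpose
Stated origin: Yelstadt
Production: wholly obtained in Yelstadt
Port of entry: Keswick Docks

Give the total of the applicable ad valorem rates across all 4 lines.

Line A: polyethylene → 4.1; resin in primary form → 4.1.2; for construction → 4.1.2.2. Scheduled 6%. Zerath agreement on 4.1: RVC < 60%. → 6%.
Line B: polyethylene → 4.1; moulded articles → 4.1.1; for construction → 4.1.1.2. Scheduled 15%. Yelstadt agreement on 4.2.1.2: 4.1.1.2 not covered. → 15%.
Line C: polypropylene → 4.2; film → 4.2.1; general-purpose → 4.2.1.2. Scheduled 25%. quota on 4.2.1.2 open → in-quota 14%; Zerath agreement on 4.1: 4.2.1.2 not covered. → 14%.
Line D: polyethylene → 4.1; film → 4.1.3; general-purpose → 4.1.3.1. Scheduled 35%. Yelstadt agreement on 4.2.1.2: 4.1.3.1 not covered. → 35%.
Sum: 6% + 15% + 14% + 35% = 70%.

70%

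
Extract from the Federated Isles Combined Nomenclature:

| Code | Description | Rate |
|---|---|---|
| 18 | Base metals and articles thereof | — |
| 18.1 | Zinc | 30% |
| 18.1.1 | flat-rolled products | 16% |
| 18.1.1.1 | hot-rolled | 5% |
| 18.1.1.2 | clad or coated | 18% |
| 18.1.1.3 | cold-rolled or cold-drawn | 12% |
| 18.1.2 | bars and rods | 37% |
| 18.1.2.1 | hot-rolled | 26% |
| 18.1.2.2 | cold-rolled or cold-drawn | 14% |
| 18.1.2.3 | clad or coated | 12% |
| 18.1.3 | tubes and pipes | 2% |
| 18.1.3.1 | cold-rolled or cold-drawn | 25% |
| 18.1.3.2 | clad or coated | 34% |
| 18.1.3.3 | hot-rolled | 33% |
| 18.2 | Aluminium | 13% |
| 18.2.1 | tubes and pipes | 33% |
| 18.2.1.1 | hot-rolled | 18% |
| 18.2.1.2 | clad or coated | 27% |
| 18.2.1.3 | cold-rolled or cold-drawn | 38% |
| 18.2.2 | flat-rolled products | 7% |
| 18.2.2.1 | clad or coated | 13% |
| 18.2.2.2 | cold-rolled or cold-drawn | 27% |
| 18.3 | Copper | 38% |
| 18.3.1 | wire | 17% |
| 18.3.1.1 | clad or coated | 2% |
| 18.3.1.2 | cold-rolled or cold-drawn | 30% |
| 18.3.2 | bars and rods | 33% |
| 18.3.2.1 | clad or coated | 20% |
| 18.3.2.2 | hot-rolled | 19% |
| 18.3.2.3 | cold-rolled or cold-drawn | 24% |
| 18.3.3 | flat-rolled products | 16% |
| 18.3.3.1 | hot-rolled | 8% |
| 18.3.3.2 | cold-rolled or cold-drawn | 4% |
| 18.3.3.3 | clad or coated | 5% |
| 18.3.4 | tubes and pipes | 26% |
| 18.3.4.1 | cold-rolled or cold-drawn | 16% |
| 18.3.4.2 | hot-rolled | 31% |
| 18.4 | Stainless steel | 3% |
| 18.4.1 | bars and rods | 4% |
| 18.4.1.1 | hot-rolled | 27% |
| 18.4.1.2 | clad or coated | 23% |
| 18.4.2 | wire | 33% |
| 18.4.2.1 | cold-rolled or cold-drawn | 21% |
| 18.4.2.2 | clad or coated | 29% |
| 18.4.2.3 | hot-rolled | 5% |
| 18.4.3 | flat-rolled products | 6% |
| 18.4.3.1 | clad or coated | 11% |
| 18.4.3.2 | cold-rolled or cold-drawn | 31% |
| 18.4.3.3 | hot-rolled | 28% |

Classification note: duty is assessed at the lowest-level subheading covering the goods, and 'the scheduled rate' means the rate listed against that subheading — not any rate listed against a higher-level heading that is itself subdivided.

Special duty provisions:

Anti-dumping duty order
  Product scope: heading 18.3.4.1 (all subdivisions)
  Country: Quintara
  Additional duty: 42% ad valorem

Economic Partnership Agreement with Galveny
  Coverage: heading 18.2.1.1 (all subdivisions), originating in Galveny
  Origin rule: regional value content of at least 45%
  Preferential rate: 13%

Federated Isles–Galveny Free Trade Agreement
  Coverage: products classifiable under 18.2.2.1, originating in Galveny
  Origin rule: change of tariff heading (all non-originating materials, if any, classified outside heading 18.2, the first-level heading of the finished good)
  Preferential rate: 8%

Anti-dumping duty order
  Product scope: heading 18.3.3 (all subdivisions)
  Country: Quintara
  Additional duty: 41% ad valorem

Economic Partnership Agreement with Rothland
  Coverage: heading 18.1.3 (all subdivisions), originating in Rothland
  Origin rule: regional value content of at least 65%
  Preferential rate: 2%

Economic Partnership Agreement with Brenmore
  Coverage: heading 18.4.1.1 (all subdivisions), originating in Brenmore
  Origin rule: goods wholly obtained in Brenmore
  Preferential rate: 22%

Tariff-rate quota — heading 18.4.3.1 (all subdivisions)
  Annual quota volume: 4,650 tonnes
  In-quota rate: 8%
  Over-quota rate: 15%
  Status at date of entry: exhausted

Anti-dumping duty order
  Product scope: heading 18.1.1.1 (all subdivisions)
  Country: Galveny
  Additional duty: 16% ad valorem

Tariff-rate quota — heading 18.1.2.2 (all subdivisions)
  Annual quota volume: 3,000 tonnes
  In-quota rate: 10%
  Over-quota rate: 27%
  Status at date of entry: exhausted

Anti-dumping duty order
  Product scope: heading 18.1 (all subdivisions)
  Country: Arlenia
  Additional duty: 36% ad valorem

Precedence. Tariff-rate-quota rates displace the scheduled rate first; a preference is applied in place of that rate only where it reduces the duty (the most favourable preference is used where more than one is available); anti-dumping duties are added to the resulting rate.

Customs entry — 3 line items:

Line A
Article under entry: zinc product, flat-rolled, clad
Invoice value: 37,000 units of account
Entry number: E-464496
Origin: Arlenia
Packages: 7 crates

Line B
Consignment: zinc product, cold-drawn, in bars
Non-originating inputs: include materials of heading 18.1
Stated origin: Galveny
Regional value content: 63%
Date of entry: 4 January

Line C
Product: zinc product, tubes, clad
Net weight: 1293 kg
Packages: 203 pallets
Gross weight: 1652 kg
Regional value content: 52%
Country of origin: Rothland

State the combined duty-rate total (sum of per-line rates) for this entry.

115%

Line A: zinc → 18.1; flat-rolled → 18.1.1; clad → 18.1.1.2. Scheduled 18%. anti-dumping (Arlenia, 18.1): +36%; total 18% + 36% = 54%. → 54%.
Line B: zinc → 18.1; in bars → 18.1.2; cold-drawn → 18.1.2.2. Scheduled 14%. quota on 18.1.2.2 exhausted → over-quota 27%; Galveny agreement on 18.2.1.1: 18.1.2.2 not covered; Galveny agreement on 18.2.2.1: 18.1.2.2 not covered. → 27%.
Line C: zinc → 18.1; tubes → 18.1.3; clad → 18.1.3.2. Scheduled 34%. Rothland agreement on 18.1.3: RVC < 65%. → 34%.
Sum: 54% + 27% + 34% = 115%.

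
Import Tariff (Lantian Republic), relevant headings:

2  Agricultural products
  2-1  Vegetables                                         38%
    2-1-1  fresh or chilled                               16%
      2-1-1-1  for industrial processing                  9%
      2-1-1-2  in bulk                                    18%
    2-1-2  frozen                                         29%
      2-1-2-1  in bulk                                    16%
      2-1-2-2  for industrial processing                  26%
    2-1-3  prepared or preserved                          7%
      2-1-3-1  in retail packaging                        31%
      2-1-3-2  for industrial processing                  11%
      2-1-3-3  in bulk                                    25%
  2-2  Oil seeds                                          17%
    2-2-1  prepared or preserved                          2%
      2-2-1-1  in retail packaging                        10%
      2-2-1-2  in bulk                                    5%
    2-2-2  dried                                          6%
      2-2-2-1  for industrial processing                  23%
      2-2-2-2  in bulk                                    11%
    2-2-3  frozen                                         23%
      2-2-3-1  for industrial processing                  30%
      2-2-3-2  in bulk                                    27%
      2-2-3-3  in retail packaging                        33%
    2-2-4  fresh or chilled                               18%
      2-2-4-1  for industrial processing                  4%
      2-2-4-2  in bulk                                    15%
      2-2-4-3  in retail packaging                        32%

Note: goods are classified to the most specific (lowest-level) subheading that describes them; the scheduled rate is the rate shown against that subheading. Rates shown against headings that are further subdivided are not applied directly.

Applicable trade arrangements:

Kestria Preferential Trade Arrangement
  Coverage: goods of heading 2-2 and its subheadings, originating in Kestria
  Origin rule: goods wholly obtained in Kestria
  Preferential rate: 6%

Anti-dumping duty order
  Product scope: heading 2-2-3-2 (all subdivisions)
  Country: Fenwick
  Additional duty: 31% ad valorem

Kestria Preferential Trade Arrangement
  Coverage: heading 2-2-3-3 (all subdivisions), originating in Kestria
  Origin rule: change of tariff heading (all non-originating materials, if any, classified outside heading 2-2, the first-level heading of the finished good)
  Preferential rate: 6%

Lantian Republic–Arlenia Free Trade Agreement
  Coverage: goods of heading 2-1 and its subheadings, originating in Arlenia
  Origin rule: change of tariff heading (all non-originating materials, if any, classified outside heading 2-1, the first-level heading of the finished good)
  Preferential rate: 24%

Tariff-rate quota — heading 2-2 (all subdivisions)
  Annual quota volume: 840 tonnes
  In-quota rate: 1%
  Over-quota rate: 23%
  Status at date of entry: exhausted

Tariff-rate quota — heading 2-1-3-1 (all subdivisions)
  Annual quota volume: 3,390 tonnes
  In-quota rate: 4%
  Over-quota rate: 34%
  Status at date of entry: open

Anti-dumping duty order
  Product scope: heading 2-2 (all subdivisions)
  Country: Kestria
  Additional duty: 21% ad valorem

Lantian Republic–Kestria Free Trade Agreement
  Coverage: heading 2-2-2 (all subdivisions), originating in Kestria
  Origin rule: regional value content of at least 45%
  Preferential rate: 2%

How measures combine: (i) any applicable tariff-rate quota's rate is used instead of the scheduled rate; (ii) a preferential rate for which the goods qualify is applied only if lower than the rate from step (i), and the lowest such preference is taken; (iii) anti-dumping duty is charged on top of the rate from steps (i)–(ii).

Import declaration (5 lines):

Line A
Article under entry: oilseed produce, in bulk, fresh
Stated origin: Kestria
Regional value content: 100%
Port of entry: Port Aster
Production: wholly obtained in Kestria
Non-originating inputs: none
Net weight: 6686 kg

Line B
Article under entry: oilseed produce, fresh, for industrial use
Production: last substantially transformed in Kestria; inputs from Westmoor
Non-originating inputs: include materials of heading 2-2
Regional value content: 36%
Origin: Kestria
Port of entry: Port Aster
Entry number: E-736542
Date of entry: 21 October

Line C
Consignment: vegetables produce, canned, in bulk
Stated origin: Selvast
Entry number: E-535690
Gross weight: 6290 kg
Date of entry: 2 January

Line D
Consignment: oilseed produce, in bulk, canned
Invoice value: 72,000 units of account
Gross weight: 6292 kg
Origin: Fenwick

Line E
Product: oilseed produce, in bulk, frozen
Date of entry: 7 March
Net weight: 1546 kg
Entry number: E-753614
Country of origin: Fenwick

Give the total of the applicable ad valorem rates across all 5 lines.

Line A: oilseed → 2-2; fresh → 2-2-4; in bulk → 2-2-4-2. Scheduled 15%. quota on 2-2 exhausted → over-quota 23%; Kestria agreement on 2-2: wholly obtained → 6% available; Kestria agreement on 2-2-3-3: 2-2-4-2 not covered; Kestria agreement on 2-2-2: 2-2-4-2 not covered; preferential 6%; anti-dumping (Kestria, 2-2): +21%; total 6% + 21% = 27%. → 27%.
Line B: oilseed → 2-2; fresh → 2-2-4; for industrial use → 2-2-4-1. Scheduled 4%. quota on 2-2 exhausted → over-quota 23%; Kestria agreement on 2-2: not wholly obtained; Kestria agreement on 2-2-3-3: 2-2-4-1 not covered; Kestria agreement on 2-2-2: 2-2-4-1 not covered; anti-dumping (Kestria, 2-2): +21%; total 23% + 21% = 44%. → 44%.
Line C: vegetables → 2-1; canned → 2-1-3; in bulk → 2-1-3-3. Scheduled 25%. No special measure applies. → 25%.
Line D: oilseed → 2-2; canned → 2-2-1; in bulk → 2-2-1-2. Scheduled 5%. quota on 2-2 exhausted → over-quota 23%. → 23%.
Line E: oilseed → 2-2; frozen → 2-2-3; in bulk → 2-2-3-2. Scheduled 27%. quota on 2-2 exhausted → over-quota 23%; anti-dumping (Fenwick, 2-2-3-2): +31%; total 23% + 31% = 54%. → 54%.
Sum: 27% + 44% + 25% + 23% + 54% = 173%.

173%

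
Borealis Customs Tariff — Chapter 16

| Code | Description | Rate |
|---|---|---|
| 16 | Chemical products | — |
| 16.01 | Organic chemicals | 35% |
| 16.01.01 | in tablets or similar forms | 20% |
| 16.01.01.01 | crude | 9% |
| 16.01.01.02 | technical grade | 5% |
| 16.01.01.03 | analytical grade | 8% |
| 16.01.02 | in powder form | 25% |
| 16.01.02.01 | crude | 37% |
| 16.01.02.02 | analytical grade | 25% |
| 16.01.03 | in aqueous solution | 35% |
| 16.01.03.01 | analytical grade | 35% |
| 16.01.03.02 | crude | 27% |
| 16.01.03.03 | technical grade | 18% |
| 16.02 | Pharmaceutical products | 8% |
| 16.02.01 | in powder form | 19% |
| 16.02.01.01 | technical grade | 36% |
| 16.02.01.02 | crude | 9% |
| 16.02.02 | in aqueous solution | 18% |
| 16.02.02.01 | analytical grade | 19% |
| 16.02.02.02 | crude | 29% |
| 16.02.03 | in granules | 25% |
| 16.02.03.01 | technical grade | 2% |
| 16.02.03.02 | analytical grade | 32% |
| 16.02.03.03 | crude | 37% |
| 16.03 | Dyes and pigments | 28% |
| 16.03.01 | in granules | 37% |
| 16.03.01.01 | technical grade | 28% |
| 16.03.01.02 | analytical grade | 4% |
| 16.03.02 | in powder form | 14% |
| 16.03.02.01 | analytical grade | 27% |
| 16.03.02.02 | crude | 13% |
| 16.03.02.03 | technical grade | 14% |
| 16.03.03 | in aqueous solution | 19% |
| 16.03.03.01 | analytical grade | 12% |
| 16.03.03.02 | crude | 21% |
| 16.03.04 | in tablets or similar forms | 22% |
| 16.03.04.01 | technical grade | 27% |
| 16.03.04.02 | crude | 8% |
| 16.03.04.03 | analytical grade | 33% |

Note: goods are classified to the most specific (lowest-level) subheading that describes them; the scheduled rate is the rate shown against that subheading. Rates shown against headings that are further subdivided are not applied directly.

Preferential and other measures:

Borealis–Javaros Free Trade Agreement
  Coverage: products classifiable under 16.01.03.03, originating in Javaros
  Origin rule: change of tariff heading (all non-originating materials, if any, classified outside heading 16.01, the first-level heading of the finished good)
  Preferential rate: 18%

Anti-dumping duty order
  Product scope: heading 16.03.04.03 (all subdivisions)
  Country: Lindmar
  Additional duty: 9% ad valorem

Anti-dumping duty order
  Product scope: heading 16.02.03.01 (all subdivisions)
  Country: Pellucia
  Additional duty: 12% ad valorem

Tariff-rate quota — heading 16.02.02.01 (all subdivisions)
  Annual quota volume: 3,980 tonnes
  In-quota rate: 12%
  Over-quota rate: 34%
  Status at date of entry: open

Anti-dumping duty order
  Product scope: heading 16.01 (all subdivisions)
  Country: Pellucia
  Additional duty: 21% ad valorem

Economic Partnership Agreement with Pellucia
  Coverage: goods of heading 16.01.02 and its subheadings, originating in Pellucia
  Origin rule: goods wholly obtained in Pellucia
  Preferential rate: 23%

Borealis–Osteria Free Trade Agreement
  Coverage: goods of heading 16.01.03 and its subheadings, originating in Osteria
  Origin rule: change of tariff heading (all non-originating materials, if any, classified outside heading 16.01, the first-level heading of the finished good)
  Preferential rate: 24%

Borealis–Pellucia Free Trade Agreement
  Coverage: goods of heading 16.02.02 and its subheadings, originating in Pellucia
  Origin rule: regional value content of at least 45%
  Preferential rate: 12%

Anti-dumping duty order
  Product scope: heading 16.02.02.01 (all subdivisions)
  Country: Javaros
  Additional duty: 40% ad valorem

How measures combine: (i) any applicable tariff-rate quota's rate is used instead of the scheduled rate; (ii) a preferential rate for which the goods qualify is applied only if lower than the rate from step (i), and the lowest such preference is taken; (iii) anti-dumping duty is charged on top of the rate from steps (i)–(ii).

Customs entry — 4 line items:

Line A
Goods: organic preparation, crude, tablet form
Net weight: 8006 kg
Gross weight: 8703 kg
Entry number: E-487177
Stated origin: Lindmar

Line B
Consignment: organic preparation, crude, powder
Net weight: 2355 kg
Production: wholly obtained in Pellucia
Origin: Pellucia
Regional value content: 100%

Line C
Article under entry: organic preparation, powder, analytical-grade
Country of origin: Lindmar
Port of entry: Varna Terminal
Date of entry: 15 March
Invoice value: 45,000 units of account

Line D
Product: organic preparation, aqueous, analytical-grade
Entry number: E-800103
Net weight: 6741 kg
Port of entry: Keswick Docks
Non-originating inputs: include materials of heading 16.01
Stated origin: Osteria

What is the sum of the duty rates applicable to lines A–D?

113%

Line A: organic → 16.01; tablet form → 16.01.01; crude → 16.01.01.01. Scheduled 9%. No special measure applies. → 9%.
Line B: organic → 16.01; powder → 16.01.02; crude → 16.01.02.01. Scheduled 37%. Pellucia agreement on 16.01.02: wholly obtained → 23% available; Pellucia agreement on 16.02.02: 16.01.02.01 not covered; preferential 23%; anti-dumping (Pellucia, 16.01): +21%; total 23% + 21% = 44%. → 44%.
Line C: organic → 16.01; powder → 16.01.02; analytical-grade → 16.01.02.02. Scheduled 25%. No special measure applies. → 25%.
Line D: organic → 16.01; aqueous → 16.01.03; analytical-grade → 16.01.03.01. Scheduled 35%. Osteria agreement on 16.01.03: CTH not met. → 35%.
Sum: 9% + 44% + 25% + 35% = 113%.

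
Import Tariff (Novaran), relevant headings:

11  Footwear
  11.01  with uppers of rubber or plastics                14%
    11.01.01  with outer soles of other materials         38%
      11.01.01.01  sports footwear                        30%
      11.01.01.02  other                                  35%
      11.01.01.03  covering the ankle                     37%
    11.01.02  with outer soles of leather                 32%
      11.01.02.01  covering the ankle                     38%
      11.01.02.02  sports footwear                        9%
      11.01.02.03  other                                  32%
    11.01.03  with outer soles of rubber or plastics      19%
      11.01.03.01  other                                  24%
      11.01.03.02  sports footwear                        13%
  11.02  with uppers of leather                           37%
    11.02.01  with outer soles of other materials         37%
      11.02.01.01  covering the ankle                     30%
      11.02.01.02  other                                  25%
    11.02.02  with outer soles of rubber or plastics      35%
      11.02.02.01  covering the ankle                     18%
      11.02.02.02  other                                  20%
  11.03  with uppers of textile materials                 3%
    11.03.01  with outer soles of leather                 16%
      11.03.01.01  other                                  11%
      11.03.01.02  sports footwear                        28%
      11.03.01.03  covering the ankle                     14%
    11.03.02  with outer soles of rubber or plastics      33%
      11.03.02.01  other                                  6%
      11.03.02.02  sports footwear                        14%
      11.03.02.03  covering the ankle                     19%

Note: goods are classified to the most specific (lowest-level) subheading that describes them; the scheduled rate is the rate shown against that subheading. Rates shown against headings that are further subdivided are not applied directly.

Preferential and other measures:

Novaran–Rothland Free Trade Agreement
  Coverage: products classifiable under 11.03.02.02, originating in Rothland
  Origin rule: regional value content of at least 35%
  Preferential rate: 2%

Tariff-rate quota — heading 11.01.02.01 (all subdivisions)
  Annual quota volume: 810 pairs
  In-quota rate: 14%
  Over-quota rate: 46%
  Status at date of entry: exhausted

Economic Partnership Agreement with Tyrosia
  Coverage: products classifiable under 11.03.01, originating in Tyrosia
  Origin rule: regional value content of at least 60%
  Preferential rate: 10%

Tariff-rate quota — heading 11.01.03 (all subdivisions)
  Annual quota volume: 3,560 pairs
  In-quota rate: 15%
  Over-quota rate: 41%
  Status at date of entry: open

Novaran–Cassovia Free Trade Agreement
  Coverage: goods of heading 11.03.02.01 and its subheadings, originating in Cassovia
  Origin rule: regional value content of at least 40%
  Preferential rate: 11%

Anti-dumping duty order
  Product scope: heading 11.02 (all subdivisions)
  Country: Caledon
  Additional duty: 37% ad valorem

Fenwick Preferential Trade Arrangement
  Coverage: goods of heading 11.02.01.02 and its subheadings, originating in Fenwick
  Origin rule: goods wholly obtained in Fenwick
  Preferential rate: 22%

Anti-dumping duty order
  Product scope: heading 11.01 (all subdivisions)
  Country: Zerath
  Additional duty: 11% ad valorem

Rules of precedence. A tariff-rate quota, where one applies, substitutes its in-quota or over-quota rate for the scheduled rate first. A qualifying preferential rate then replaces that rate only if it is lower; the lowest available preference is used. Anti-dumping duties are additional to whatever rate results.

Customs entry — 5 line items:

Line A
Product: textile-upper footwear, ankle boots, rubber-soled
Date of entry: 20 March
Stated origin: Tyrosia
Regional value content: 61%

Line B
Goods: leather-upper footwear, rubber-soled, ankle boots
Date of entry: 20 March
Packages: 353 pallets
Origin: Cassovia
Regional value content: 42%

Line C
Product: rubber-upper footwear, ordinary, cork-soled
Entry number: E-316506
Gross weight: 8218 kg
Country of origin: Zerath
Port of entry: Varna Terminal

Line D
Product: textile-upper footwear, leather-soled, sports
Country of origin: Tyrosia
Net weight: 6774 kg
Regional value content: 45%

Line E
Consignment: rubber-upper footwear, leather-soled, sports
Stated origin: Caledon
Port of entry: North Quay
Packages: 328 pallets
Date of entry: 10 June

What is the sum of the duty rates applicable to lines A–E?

Line A: textile-upper → 11.03; rubber-soled → 11.03.02; ankle boots → 11.03.02.03. Scheduled 19%. Tyrosia agreement on 11.03.01: 11.03.02.03 not covered. → 19%.
Line B: leather-upper → 11.02; rubber-soled → 11.02.02; ankle boots → 11.02.02.01. Scheduled 18%. Cassovia agreement on 11.03.02.01: 11.02.02.01 not covered. → 18%.
Line C: rubber-upper → 11.01; cork-soled → 11.01.01; ordinary → 11.01.01.02. Scheduled 35%. anti-dumping (Zerath, 11.01): +11%; total 35% + 11% = 46%. → 46%.
Line D: textile-upper → 11.03; leather-soled → 11.03.01; sports → 11.03.01.02. Scheduled 28%. Tyrosia agreement on 11.03.01: RVC < 60%. → 28%.
Line E: rubber-upper → 11.01; leather-soled → 11.01.02; sports → 11.01.02.02. Scheduled 9%. No special measure applies. → 9%.
Sum: 19% + 18% + 46% + 28% + 9% = 120%.

120%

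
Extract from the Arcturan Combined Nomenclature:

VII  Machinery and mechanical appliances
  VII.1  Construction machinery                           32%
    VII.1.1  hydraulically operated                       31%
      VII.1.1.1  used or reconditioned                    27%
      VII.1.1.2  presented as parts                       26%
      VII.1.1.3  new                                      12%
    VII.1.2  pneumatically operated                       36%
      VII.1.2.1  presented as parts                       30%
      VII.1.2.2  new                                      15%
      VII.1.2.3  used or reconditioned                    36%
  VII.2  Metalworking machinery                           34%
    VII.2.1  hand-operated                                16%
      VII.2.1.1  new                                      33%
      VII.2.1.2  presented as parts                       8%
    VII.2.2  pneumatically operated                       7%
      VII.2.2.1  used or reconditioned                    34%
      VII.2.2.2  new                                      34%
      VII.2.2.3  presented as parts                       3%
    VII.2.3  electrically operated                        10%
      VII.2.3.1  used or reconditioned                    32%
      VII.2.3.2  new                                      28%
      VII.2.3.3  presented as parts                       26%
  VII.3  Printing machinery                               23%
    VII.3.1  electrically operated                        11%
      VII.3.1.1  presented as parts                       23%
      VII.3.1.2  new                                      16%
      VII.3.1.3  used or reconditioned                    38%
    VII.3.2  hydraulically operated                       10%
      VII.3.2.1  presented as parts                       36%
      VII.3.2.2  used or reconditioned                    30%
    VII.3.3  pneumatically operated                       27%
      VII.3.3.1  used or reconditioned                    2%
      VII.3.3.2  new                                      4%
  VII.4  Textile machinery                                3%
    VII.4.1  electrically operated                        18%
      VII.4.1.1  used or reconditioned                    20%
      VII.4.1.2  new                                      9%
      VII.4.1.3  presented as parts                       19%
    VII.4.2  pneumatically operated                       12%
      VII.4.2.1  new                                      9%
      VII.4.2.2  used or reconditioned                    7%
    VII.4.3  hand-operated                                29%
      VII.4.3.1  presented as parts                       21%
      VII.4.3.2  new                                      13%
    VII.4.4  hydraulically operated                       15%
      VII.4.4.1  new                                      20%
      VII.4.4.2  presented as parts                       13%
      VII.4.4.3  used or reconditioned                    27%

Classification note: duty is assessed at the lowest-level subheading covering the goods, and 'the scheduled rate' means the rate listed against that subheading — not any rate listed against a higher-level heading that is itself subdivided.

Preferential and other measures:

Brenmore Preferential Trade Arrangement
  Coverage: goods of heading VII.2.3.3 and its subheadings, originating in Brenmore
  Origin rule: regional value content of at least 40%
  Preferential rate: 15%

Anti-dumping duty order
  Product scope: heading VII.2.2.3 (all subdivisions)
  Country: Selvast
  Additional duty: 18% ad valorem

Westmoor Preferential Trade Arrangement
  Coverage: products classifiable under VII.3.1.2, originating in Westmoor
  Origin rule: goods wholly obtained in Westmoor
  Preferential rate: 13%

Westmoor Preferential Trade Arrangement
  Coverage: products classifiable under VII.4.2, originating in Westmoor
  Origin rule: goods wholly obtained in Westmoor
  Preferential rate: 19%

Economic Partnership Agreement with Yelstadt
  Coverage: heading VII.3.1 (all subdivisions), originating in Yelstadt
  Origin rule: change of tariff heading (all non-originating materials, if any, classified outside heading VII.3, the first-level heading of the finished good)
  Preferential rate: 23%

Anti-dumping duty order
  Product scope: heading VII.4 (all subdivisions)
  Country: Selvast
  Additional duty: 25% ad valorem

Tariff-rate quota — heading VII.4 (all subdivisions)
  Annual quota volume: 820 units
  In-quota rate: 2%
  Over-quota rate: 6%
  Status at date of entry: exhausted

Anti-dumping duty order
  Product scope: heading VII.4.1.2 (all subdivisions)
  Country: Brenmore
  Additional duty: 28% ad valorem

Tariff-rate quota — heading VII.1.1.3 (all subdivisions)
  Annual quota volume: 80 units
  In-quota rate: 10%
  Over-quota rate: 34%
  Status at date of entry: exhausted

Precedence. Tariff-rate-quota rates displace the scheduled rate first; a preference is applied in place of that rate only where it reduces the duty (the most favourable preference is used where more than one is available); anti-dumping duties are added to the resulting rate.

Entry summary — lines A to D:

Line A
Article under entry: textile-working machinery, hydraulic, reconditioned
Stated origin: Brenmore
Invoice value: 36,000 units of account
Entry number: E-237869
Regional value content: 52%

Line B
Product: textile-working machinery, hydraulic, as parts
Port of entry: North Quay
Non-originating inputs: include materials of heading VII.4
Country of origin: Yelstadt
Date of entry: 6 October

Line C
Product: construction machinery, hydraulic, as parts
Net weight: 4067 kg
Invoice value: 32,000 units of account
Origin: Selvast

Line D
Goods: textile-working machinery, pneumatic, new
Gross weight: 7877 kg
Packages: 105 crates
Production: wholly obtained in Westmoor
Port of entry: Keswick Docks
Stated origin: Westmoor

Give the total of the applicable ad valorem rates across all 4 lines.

Line A: textile-working → VII.4; hydraulic → VII.4.4; reconditioned → VII.4.4.3. Scheduled 27%. quota on VII.4 exhausted → over-quota 6%; Brenmore agreement on VII.2.3.3: VII.4.4.3 not covered. → 6%.
Line B: textile-working → VII.4; hydraulic → VII.4.4; as parts → VII.4.4.2. Scheduled 13%. quota on VII.4 exhausted → over-quota 6%; Yelstadt agreement on VII.3.1: VII.4.4.2 not covered. → 6%.
Line C: construction → VII.1; hydraulic → VII.1.1; as parts → VII.1.1.2. Scheduled 26%. No special measure applies. → 26%.
Line D: textile-working → VII.4; pneumatic → VII.4.2; new → VII.4.2.1. Scheduled 9%. quota on VII.4 exhausted → over-quota 6%; Westmoor agreement on VII.3.1.2: VII.4.2.1 not covered; Westmoor agreement on VII.4.2: wholly obtained → 19% available; preference 19% not lower than 6% → no reduction. → 6%.
Sum: 6% + 6% + 26% + 6% = 44%.

44%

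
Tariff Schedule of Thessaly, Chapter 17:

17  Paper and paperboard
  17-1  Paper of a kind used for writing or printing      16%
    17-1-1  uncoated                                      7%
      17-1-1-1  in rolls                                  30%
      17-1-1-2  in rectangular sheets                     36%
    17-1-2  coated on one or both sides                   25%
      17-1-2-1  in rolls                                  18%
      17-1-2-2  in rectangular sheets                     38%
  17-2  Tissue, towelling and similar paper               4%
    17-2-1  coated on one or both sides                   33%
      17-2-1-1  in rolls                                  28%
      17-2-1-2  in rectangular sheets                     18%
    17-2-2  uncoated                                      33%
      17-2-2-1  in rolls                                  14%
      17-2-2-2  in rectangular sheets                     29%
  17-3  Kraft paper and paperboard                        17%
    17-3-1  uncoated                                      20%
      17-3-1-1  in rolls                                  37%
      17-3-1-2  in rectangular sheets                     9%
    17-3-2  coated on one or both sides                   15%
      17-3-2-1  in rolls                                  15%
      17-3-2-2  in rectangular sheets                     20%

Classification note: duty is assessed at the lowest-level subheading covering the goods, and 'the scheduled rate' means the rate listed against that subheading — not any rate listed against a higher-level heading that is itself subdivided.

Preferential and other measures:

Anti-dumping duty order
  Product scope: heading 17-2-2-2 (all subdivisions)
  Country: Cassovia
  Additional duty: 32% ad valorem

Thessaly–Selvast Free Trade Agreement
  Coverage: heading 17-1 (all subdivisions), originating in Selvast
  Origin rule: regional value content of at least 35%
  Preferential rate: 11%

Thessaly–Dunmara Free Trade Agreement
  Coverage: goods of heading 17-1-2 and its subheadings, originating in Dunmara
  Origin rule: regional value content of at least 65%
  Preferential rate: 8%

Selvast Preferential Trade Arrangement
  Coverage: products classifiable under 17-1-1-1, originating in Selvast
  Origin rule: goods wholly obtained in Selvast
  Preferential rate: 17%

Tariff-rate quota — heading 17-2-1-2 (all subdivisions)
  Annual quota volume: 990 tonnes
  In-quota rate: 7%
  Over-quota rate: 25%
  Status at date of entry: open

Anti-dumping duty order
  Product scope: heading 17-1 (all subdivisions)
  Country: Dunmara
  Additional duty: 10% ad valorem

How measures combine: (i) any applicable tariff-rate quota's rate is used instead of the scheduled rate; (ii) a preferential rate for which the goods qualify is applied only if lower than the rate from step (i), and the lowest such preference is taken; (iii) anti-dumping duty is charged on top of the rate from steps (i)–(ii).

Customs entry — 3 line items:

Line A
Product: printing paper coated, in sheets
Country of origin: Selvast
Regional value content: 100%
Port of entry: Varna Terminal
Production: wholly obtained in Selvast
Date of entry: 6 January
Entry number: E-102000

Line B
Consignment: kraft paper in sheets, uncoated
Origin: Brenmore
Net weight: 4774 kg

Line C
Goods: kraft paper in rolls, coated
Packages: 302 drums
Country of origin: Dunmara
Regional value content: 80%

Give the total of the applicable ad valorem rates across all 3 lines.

35%

Line A: printing paper → 17-1; coated → 17-1-2; in sheets → 17-1-2-2. Scheduled 38%. Selvast agreement on 17-1: RVC ≥ 35% → 11% available; Selvast agreement on 17-1-1-1: 17-1-2-2 not covered; preferential 11%. → 11%.
Line B: kraft paper → 17-3; uncoated → 17-3-1; in sheets → 17-3-1-2. Scheduled 9%. No special measure applies. → 9%.
Line C: kraft paper → 17-3; coated → 17-3-2; in rolls → 17-3-2-1. Scheduled 15%. Dunmara agreement on 17-1-2: 17-3-2-1 not covered. → 15%.
Sum: 11% + 9% + 15% = 35%.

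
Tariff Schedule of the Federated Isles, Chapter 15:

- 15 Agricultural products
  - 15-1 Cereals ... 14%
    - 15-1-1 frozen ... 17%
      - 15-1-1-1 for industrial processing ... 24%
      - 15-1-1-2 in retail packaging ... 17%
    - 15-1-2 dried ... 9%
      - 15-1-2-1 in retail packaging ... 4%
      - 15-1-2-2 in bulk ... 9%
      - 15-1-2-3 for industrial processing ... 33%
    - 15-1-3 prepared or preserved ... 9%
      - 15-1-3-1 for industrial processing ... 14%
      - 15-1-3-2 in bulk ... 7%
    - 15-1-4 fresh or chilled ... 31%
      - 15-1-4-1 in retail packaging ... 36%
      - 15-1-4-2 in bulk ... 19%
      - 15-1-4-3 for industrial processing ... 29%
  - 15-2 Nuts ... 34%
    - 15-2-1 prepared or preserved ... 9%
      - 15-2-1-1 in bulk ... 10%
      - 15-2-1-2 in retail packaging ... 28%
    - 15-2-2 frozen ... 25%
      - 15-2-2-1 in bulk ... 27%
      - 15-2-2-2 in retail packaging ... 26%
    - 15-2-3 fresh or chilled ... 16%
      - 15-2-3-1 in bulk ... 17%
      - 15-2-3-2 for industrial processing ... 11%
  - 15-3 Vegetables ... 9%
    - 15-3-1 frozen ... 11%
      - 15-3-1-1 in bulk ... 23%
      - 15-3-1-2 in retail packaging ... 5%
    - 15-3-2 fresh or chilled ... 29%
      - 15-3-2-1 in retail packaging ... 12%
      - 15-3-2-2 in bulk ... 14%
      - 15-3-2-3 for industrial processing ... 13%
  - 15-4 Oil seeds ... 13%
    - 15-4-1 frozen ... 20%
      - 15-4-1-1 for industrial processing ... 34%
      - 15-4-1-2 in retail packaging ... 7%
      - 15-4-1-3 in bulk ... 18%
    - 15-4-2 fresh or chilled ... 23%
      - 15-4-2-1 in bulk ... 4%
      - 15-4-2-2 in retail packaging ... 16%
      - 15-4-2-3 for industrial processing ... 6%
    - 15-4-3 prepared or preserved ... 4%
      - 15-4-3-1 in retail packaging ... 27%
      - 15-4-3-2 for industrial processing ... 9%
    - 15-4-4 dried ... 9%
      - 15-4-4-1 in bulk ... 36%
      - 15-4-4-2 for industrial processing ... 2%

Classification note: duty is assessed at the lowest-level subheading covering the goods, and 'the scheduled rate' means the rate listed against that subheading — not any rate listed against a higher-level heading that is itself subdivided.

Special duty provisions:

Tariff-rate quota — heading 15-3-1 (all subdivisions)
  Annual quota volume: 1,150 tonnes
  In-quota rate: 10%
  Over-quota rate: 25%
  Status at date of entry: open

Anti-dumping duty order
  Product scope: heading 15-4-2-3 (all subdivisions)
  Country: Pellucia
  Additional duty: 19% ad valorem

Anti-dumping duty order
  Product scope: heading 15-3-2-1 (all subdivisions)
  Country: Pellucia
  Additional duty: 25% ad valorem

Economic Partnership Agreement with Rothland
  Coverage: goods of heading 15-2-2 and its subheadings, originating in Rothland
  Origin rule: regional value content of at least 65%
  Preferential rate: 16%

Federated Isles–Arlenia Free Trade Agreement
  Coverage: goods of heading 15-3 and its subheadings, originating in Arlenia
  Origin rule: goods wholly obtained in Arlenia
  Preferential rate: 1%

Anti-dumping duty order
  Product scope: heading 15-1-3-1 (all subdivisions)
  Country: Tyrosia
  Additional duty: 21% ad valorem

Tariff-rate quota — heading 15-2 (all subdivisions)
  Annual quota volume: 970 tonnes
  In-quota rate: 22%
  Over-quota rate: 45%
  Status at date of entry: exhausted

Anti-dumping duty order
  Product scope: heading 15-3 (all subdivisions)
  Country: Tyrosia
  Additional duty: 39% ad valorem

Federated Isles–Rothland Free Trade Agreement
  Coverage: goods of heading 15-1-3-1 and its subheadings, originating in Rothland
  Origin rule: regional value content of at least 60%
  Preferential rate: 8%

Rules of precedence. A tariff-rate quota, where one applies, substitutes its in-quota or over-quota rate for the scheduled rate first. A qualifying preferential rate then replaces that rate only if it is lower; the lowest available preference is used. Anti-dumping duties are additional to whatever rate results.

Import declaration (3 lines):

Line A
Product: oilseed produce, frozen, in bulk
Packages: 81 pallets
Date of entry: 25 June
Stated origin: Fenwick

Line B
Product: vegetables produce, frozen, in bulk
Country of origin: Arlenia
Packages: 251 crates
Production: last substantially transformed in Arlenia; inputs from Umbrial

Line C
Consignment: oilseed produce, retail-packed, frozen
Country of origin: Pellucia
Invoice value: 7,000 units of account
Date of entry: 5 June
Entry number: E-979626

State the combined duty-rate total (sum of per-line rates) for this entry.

Line A: oilseed → 15-4; frozen → 15-4-1; in bulk → 15-4-1-3. Scheduled 18%. No special measure applies. → 18%.
Line B: vegetables → 15-3; frozen → 15-3-1; in bulk → 15-3-1-1. Scheduled 23%. quota on 15-3-1 open → in-quota 10%; Arlenia agreement on 15-3: not wholly obtained. → 10%.
Line C: oilseed → 15-4; frozen → 15-4-1; retail-packed → 15-4-1-2. Scheduled 7%. No special measure applies. → 7%.
Sum: 18% + 10% + 7% = 35%.

35%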